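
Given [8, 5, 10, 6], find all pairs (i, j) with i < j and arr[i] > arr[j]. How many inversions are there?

Finding inversions in [8, 5, 10, 6]:

(0, 1): arr[0]=8 > arr[1]=5
(0, 3): arr[0]=8 > arr[3]=6
(2, 3): arr[2]=10 > arr[3]=6

Total inversions: 3

The array has 3 inversion(s): (0,1), (0,3), (2,3). Each pair (i,j) satisfies i < j and arr[i] > arr[j].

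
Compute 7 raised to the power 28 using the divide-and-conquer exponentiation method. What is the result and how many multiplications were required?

Computing 7^28 by squaring (build up from 7^1; each line after the first costs one multiplication):

7^1 = 7
7^2 = (7^1)^2 = 7^2 = 49
7^3 = 7 * 7^2 = 7 * 49 = 343
7^6 = (7^3)^2 = 343^2 = 117649
7^7 = 7 * 7^6 = 7 * 117649 = 823543
7^14 = (7^7)^2 = 823543^2 = 678223072849
7^28 = (7^14)^2 = 678223072849^2 = 459986536544739960976801

Result: 459986536544739960976801
Multiplications needed: 6 (6 lines after 7^1)

7^28 = 459986536544739960976801. Using exponentiation by squaring, this requires 6 multiplications. The key idea: if the exponent is even, square the half-power; if odd, multiply by the base once.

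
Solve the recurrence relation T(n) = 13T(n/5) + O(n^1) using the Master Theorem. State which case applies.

Master Theorem for T(n) = 13T(n/5) + O(n^1):

a = 13, b = 5, c = 1
log_b(a) = log_5(13) = 1.5937

Case 1: c = 1 < log_5(13) = 1.5937
T(n) = O(n^(log_5 13))

For T(n) = 13T(n/5) + O(n^1): log_5(13) = 1.5937. This is Case 1 of the Master Theorem (c < log_b(a), work dominated by leaves), giving O(n^(log_5 13)).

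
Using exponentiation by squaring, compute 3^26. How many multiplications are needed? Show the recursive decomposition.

Computing 3^26 by squaring (build up from 3^1; each line after the first costs one multiplication):

3^1 = 3
3^2 = (3^1)^2 = 3^2 = 9
3^3 = 3 * 3^2 = 3 * 9 = 27
3^6 = (3^3)^2 = 27^2 = 729
3^12 = (3^6)^2 = 729^2 = 531441
3^13 = 3 * 3^12 = 3 * 531441 = 1594323
3^26 = (3^13)^2 = 1594323^2 = 2541865828329

Result: 2541865828329
Multiplications needed: 6 (6 lines after 3^1)

3^26 = 2541865828329. Using exponentiation by squaring, this requires 6 multiplications. The key idea: if the exponent is even, square the half-power; if odd, multiply by the base once.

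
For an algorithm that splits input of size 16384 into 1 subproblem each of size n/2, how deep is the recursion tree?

For divide and conquer with division factor 2:

Problem sizes at each level:
Level 0: 16384
Level 1: 8192
Level 2: 4096
Level 3: 2048
Level 4: 1024
Level 5: 512
Level 6: 256
Level 7: 128
Level 8: 64
Level 9: 32
Level 10: 16
Level 11: 8
Level 12: 4
Level 13: 2
Level 14: 1

The root is level 0 and the size-1 base case is level 14 (the tree spans levels 0 through 14, i.e. 15 levels counting the root), so the depth is the number of divisions: log_2(16384) = 14

The recursion tree depth is log_2(16384) = 14. At each level, the problem size is divided by 2, so it takes 14 divisions to reduce to a base case of size 1. The algorithm makes 1 recursive call at each level.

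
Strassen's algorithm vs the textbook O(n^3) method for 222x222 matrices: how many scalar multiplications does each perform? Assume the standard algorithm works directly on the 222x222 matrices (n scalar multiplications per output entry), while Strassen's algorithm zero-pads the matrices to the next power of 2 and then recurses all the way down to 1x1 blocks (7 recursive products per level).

Matrix multiplication for 222x222 matrices:

Strassen's algorithm requires power-of-2 dimensions. Pad 222x222 to 256x256 (next power of 2).

Standard algorithm: 222^3 = 10941048 multiplications
Strassen's algorithm: 7^(log2(256)) = 7^8 = 5764801 multiplications
Savings: 10941048 - 5764801 = 5176247 multiplications

Standard: 10941048 multiplications (222^3). Strassen: 5764801 multiplications (7^8, after padding to 256x256). Strassen reduces 8 recursive multiplications to 7 at each level.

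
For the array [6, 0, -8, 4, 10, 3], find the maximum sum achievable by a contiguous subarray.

Using Kadane's algorithm on [6, 0, -8, 4, 10, 3]:

Scanning through the array:
Position 1 (value 0): max_ending_here = 6, max_so_far = 6
Position 2 (value -8): max_ending_here = -2, max_so_far = 6
Position 3 (value 4): max_ending_here = 4, max_so_far = 6
Position 4 (value 10): max_ending_here = 14, max_so_far = 14
Position 5 (value 3): max_ending_here = 17, max_so_far = 17

Maximum subarray: [4, 10, 3]
Maximum sum: 17

The maximum subarray is [4, 10, 3] with sum 17. This subarray runs from index 3 to index 5.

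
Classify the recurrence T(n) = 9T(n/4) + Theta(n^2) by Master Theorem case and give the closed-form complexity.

Master Theorem for T(n) = 9T(n/4) + O(n^2):

a = 9, b = 4, c = 2
log_b(a) = log_4(9) = 1.5850

Case 3: c = 2 > log_4(9) = 1.5850
T(n) = O(n^2) = O(n^2)

For T(n) = 9T(n/4) + O(n^2): log_4(9) = 1.5850. This is Case 3 of the Master Theorem (c > log_b(a), work dominated by root), giving O(n^2).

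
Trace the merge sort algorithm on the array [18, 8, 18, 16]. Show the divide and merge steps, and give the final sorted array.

Merge sort trace:

Split: [18, 8, 18, 16] -> [18, 8] and [18, 16]
  Split: [18, 8] -> [18] and [8]
  Merge: [18] + [8] -> [8, 18]
  Split: [18, 16] -> [18] and [16]
  Merge: [18] + [16] -> [16, 18]
Merge: [8, 18] + [16, 18] -> [8, 16, 18, 18]

Final sorted array: [8, 16, 18, 18]

The merge sort proceeds by recursively splitting the array and merging sorted halves.
After all merges, the sorted array is [8, 16, 18, 18].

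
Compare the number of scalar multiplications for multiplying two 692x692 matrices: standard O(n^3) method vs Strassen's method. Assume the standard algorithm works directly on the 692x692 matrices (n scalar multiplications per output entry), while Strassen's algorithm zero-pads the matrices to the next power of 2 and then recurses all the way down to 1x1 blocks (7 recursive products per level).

Matrix multiplication for 692x692 matrices:

Strassen's algorithm requires power-of-2 dimensions. Pad 692x692 to 1024x1024 (next power of 2).

Standard algorithm: 692^3 = 331373888 multiplications
Strassen's algorithm: 7^(log2(1024)) = 7^10 = 282475249 multiplications
Savings: 331373888 - 282475249 = 48898639 multiplications

Standard: 331373888 multiplications (692^3). Strassen: 282475249 multiplications (7^10, after padding to 1024x1024). Strassen reduces 8 recursive multiplications to 7 at each level.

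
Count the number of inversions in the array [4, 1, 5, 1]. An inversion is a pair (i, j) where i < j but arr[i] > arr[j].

Finding inversions in [4, 1, 5, 1]:

(0, 1): arr[0]=4 > arr[1]=1
(0, 3): arr[0]=4 > arr[3]=1
(2, 3): arr[2]=5 > arr[3]=1

Total inversions: 3

The array has 3 inversion(s): (0,1), (0,3), (2,3). Each pair (i,j) satisfies i < j and arr[i] > arr[j].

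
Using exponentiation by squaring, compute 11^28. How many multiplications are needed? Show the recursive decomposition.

Computing 11^28 by squaring (build up from 11^1; each line after the first costs one multiplication):

11^1 = 11
11^2 = (11^1)^2 = 11^2 = 121
11^3 = 11 * 11^2 = 11 * 121 = 1331
11^6 = (11^3)^2 = 1331^2 = 1771561
11^7 = 11 * 11^6 = 11 * 1771561 = 19487171
11^14 = (11^7)^2 = 19487171^2 = 379749833583241
11^28 = (11^14)^2 = 379749833583241^2 = 144209936106499234037676064081

Result: 144209936106499234037676064081
Multiplications needed: 6 (6 lines after 11^1)

11^28 = 144209936106499234037676064081. Using exponentiation by squaring, this requires 6 multiplications. The key idea: if the exponent is even, square the half-power; if odd, multiply by the base once.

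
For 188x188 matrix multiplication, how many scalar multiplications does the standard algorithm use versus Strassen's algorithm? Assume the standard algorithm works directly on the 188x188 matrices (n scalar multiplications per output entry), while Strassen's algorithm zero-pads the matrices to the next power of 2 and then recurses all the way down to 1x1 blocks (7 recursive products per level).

Matrix multiplication for 188x188 matrices:

Strassen's algorithm requires power-of-2 dimensions. Pad 188x188 to 256x256 (next power of 2).

Standard algorithm: 188^3 = 6644672 multiplications
Strassen's algorithm: 7^(log2(256)) = 7^8 = 5764801 multiplications
Savings: 6644672 - 5764801 = 879871 multiplications

Standard: 6644672 multiplications (188^3). Strassen: 5764801 multiplications (7^8, after padding to 256x256). Strassen reduces 8 recursive multiplications to 7 at each level.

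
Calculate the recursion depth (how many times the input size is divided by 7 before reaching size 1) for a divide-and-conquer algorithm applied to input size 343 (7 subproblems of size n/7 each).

For divide and conquer with division factor 7:

Problem sizes at each level:
Level 0: 343
Level 1: 49
Level 2: 7
Level 3: 1

The root is level 0 and the size-1 base case is level 3 (the tree spans levels 0 through 3, i.e. 4 levels counting the root), so the depth is the number of divisions: log_7(343) = 3

The recursion tree depth is log_7(343) = 3. At each level, the problem size is divided by 7, so it takes 3 divisions to reduce to a base case of size 1. The algorithm makes 7 recursive calls at each level.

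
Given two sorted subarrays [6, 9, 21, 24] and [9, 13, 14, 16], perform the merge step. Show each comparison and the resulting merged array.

Merging process:

Compare 6 vs 9: take 6 from left. Merged: [6]
Compare 9 vs 9: take 9 from left. Merged: [6, 9]
Compare 21 vs 9: take 9 from right. Merged: [6, 9, 9]
Compare 21 vs 13: take 13 from right. Merged: [6, 9, 9, 13]
Compare 21 vs 14: take 14 from right. Merged: [6, 9, 9, 13, 14]
Compare 21 vs 16: take 16 from right. Merged: [6, 9, 9, 13, 14, 16]
Append remaining from left: [21, 24]. Merged: [6, 9, 9, 13, 14, 16, 21, 24]

Final merged array: [6, 9, 9, 13, 14, 16, 21, 24]
Total comparisons: 6

The merged array is [6, 9, 9, 13, 14, 16, 21, 24], requiring 6 comparisons. The merge step runs in O(n) time where n is the total number of elements.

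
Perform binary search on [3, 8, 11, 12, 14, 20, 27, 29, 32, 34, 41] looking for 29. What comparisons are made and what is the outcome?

Binary search for 29 in [3, 8, 11, 12, 14, 20, 27, 29, 32, 34, 41]:

lo=0, hi=10, mid=5, arr[mid]=20 -> 20 < 29, search right half
lo=6, hi=10, mid=8, arr[mid]=32 -> 32 > 29, search left half
lo=6, hi=7, mid=6, arr[mid]=27 -> 27 < 29, search right half
lo=7, hi=7, mid=7, arr[mid]=29 -> Found target at index 7!

Binary search finds 29 at index 7 after 4 comparisons. The search repeatedly halves the search space by comparing with the middle element.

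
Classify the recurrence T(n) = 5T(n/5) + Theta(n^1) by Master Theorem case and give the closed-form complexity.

Master Theorem for T(n) = 5T(n/5) + O(n^1):

a = 5, b = 5, c = 1
log_b(a) = log_5(5) = 1.0000

Case 2: c = 1 = log_5(5) = 1.0000
T(n) = O(n^1 log n) = O(n log n)

For T(n) = 5T(n/5) + O(n^1): log_5(5) = 1.0000. This is Case 2 of the Master Theorem (c = log_b(a), equal work at all levels), giving O(n log n).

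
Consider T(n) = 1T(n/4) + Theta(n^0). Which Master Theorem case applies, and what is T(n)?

Master Theorem for T(n) = 1T(n/4) + O(n^0):

a = 1, b = 4, c = 0
log_b(a) = log_4(1) = 0.0000

Case 2: c = 0 = log_4(1) = 0.0000
T(n) = O(n^0 log n) = O(log n)

For T(n) = 1T(n/4) + O(n^0): log_4(1) = 0.0000. This is Case 2 of the Master Theorem (c = log_b(a), equal work at all levels), giving O(log n).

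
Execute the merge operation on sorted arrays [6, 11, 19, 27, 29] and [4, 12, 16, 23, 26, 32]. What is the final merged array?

Merging process:

Compare 6 vs 4: take 4 from right. Merged: [4]
Compare 6 vs 12: take 6 from left. Merged: [4, 6]
Compare 11 vs 12: take 11 from left. Merged: [4, 6, 11]
Compare 19 vs 12: take 12 from right. Merged: [4, 6, 11, 12]
Compare 19 vs 16: take 16 from right. Merged: [4, 6, 11, 12, 16]
Compare 19 vs 23: take 19 from left. Merged: [4, 6, 11, 12, 16, 19]
Compare 27 vs 23: take 23 from right. Merged: [4, 6, 11, 12, 16, 19, 23]
Compare 27 vs 26: take 26 from right. Merged: [4, 6, 11, 12, 16, 19, 23, 26]
Compare 27 vs 32: take 27 from left. Merged: [4, 6, 11, 12, 16, 19, 23, 26, 27]
Compare 29 vs 32: take 29 from left. Merged: [4, 6, 11, 12, 16, 19, 23, 26, 27, 29]
Append remaining from right: [32]. Merged: [4, 6, 11, 12, 16, 19, 23, 26, 27, 29, 32]

Final merged array: [4, 6, 11, 12, 16, 19, 23, 26, 27, 29, 32]
Total comparisons: 10

The merged array is [4, 6, 11, 12, 16, 19, 23, 26, 27, 29, 32], requiring 10 comparisons. The merge step runs in O(n) time where n is the total number of elements.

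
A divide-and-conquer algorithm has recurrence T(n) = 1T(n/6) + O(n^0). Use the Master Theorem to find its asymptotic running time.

Master Theorem for T(n) = 1T(n/6) + O(n^0):

a = 1, b = 6, c = 0
log_b(a) = log_6(1) = 0.0000

Case 2: c = 0 = log_6(1) = 0.0000
T(n) = O(n^0 log n) = O(log n)

For T(n) = 1T(n/6) + O(n^0): log_6(1) = 0.0000. This is Case 2 of the Master Theorem (c = log_b(a), equal work at all levels), giving O(log n).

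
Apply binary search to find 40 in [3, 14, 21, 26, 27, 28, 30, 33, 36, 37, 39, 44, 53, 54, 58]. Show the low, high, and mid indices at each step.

Binary search for 40 in [3, 14, 21, 26, 27, 28, 30, 33, 36, 37, 39, 44, 53, 54, 58]:

lo=0, hi=14, mid=7, arr[mid]=33 -> 33 < 40, search right half
lo=8, hi=14, mid=11, arr[mid]=44 -> 44 > 40, search left half
lo=8, hi=10, mid=9, arr[mid]=37 -> 37 < 40, search right half
lo=10, hi=10, mid=10, arr[mid]=39 -> 39 < 40, search right half
lo=11 > hi=10, target 40 not found

Binary search determines that 40 is not in the array after 4 comparisons. The search space was exhausted without finding the target.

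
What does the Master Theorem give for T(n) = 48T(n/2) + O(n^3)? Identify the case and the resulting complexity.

Master Theorem for T(n) = 48T(n/2) + O(n^3):

a = 48, b = 2, c = 3
log_b(a) = log_2(48) = 5.5850

Case 1: c = 3 < log_2(48) = 5.5850
T(n) = O(n^(log_2 48))

For T(n) = 48T(n/2) + O(n^3): log_2(48) = 5.5850. This is Case 1 of the Master Theorem (c < log_b(a), work dominated by leaves), giving O(n^(log_2 48)).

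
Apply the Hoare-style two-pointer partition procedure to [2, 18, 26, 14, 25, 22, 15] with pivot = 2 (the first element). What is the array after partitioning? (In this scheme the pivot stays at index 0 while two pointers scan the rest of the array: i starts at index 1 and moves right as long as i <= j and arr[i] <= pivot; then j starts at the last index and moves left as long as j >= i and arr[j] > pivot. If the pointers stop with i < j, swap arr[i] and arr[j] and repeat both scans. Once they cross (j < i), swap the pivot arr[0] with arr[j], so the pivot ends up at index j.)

Hoare-style two-pointer partition with pivot = 2:

Initial array: [2, 18, 26, 14, 25, 22, 15]

Pointers start at i = 1, j = 6.
i ends at 1, j ends at 0: the pointers have crossed (j < i), so scanning stops.

j = 0, so swapping arr[0] with arr[j] leaves the pivot at position 0: [2, 18, 26, 14, 25, 22, 15]
Pivot position: 0

After partitioning with pivot 2, the array becomes [2, 18, 26, 14, 25, 22, 15]. The pivot is placed at index 0. All elements to the left of the pivot are <= 2, and all elements to the right are > 2.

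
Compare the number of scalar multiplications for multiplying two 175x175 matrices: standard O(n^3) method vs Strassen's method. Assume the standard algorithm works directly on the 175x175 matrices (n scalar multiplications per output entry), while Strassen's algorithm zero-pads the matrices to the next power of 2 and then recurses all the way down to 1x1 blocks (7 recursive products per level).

Matrix multiplication for 175x175 matrices:

Strassen's algorithm requires power-of-2 dimensions. Pad 175x175 to 256x256 (next power of 2).

Standard algorithm: 175^3 = 5359375 multiplications
Strassen's algorithm: 7^(log2(256)) = 7^8 = 5764801 multiplications
Difference: 5359375 - 5764801 = -405426 (Strassen uses MORE here due to padding overhead — for small or just-over-power-of-2 n, padding can outweigh the per-level savings)

Standard: 5359375 multiplications (175^3). Strassen: 5764801 multiplications (7^8, after padding to 256x256). Strassen reduces 8 recursive multiplications to 7 at each level.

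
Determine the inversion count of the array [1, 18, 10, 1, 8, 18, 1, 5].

Finding inversions in [1, 18, 10, 1, 8, 18, 1, 5]:

(1, 2): arr[1]=18 > arr[2]=10
(1, 3): arr[1]=18 > arr[3]=1
(1, 4): arr[1]=18 > arr[4]=8
(1, 6): arr[1]=18 > arr[6]=1
(1, 7): arr[1]=18 > arr[7]=5
(2, 3): arr[2]=10 > arr[3]=1
(2, 4): arr[2]=10 > arr[4]=8
(2, 6): arr[2]=10 > arr[6]=1
(2, 7): arr[2]=10 > arr[7]=5
(4, 6): arr[4]=8 > arr[6]=1
(4, 7): arr[4]=8 > arr[7]=5
(5, 6): arr[5]=18 > arr[6]=1
(5, 7): arr[5]=18 > arr[7]=5

Total inversions: 13

The array has 13 inversion(s): (1,2), (1,3), (1,4), (1,6), (1,7), (2,3), (2,4), (2,6), (2,7), (4,6), (4,7), (5,6), (5,7). Each pair (i,j) satisfies i < j and arr[i] > arr[j].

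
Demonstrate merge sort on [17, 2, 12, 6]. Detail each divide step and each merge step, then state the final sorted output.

Merge sort trace:

Split: [17, 2, 12, 6] -> [17, 2] and [12, 6]
  Split: [17, 2] -> [17] and [2]
  Merge: [17] + [2] -> [2, 17]
  Split: [12, 6] -> [12] and [6]
  Merge: [12] + [6] -> [6, 12]
Merge: [2, 17] + [6, 12] -> [2, 6, 12, 17]

Final sorted array: [2, 6, 12, 17]

The merge sort proceeds by recursively splitting the array and merging sorted halves.
After all merges, the sorted array is [2, 6, 12, 17].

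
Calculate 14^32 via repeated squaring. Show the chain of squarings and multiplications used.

Computing 14^32 by squaring (build up from 14^1; each line after the first costs one multiplication):

14^1 = 14
14^2 = (14^1)^2 = 14^2 = 196
14^4 = (14^2)^2 = 196^2 = 38416
14^8 = (14^4)^2 = 38416^2 = 1475789056
14^16 = (14^8)^2 = 1475789056^2 = 2177953337809371136
14^32 = (14^16)^2 = 2177953337809371136^2 = 4743480741674980702700443299789930496

Result: 4743480741674980702700443299789930496
Multiplications needed: 5 (5 lines after 14^1)

14^32 = 4743480741674980702700443299789930496. Using exponentiation by squaring, this requires 5 multiplications. The key idea: if the exponent is even, square the half-power; if odd, multiply by the base once.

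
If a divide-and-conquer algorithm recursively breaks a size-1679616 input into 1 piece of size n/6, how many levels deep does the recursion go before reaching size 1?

For divide and conquer with division factor 6:

Problem sizes at each level:
Level 0: 1679616
Level 1: 279936
Level 2: 46656
Level 3: 7776
Level 4: 1296
Level 5: 216
Level 6: 36
Level 7: 6
Level 8: 1

The root is level 0 and the size-1 base case is level 8 (the tree spans levels 0 through 8, i.e. 9 levels counting the root), so the depth is the number of divisions: log_6(1679616) = 8

The recursion tree depth is log_6(1679616) = 8. At each level, the problem size is divided by 6, so it takes 8 divisions to reduce to a base case of size 1. The algorithm makes 1 recursive call at each level.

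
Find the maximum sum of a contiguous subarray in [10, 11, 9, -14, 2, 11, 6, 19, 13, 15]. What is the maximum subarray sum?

Using Kadane's algorithm on [10, 11, 9, -14, 2, 11, 6, 19, 13, 15]:

Scanning through the array:
Position 1 (value 11): max_ending_here = 21, max_so_far = 21
Position 2 (value 9): max_ending_here = 30, max_so_far = 30
Position 3 (value -14): max_ending_here = 16, max_so_far = 30
Position 4 (value 2): max_ending_here = 18, max_so_far = 30
Position 5 (value 11): max_ending_here = 29, max_so_far = 30
Position 6 (value 6): max_ending_here = 35, max_so_far = 35
Position 7 (value 19): max_ending_here = 54, max_so_far = 54
Position 8 (value 13): max_ending_here = 67, max_so_far = 67
Position 9 (value 15): max_ending_here = 82, max_so_far = 82

Maximum subarray: [10, 11, 9, -14, 2, 11, 6, 19, 13, 15]
Maximum sum: 82

The maximum subarray is [10, 11, 9, -14, 2, 11, 6, 19, 13, 15] with sum 82. This subarray runs from index 0 to index 9.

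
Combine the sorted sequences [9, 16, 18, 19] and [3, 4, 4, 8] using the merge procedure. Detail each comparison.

Merging process:

Compare 9 vs 3: take 3 from right. Merged: [3]
Compare 9 vs 4: take 4 from right. Merged: [3, 4]
Compare 9 vs 4: take 4 from right. Merged: [3, 4, 4]
Compare 9 vs 8: take 8 from right. Merged: [3, 4, 4, 8]
Append remaining from left: [9, 16, 18, 19]. Merged: [3, 4, 4, 8, 9, 16, 18, 19]

Final merged array: [3, 4, 4, 8, 9, 16, 18, 19]
Total comparisons: 4

The merged array is [3, 4, 4, 8, 9, 16, 18, 19], requiring 4 comparisons. The merge step runs in O(n) time where n is the total number of elements.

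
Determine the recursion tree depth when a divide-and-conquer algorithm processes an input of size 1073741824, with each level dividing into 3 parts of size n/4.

For divide and conquer with division factor 4:

Problem sizes at each level:
Level 0: 1073741824
Level 1: 268435456
Level 2: 67108864
Level 3: 16777216
Level 4: 4194304
Level 5: 1048576
Level 6: 262144
Level 7: 65536
Level 8: 16384
Level 9: 4096
Level 10: 1024
Level 11: 256
Level 12: 64
Level 13: 16
Level 14: 4
Level 15: 1

The root is level 0 and the size-1 base case is level 15 (the tree spans levels 0 through 15, i.e. 16 levels counting the root), so the depth is the number of divisions: log_4(1073741824) = 15

The recursion tree depth is log_4(1073741824) = 15. At each level, the problem size is divided by 4, so it takes 15 divisions to reduce to a base case of size 1. The algorithm makes 3 recursive calls at each level.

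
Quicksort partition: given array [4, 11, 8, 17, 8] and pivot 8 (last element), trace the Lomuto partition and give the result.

Lomuto partition with pivot = 8:

Initial array: [4, 11, 8, 17, 8]

arr[0]=4 <= 8: swap with position 0, array becomes [4, 11, 8, 17, 8]
arr[1]=11 > 8: no swap
arr[2]=8 <= 8: swap with position 1, array becomes [4, 8, 11, 17, 8]
arr[3]=17 > 8: no swap

Place pivot at position 2: [4, 8, 8, 17, 11]
Pivot position: 2

After partitioning with pivot 8, the array becomes [4, 8, 8, 17, 11]. The pivot is placed at index 2. All elements to the left of the pivot are <= 8, and all elements to the right are > 8.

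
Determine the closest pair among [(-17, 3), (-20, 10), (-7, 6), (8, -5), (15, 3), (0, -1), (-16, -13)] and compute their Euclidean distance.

Computing all pairwise distances among 7 points:

d((-17, 3), (-20, 10)) = 7.6158 <-- minimum
d((-17, 3), (-7, 6)) = 10.4403
d((-17, 3), (8, -5)) = 26.2488
d((-17, 3), (15, 3)) = 32.0
d((-17, 3), (0, -1)) = 17.4642
d((-17, 3), (-16, -13)) = 16.0312
d((-20, 10), (-7, 6)) = 13.6015
d((-20, 10), (8, -5)) = 31.7648
d((-20, 10), (15, 3)) = 35.6931
d((-20, 10), (0, -1)) = 22.8254
d((-20, 10), (-16, -13)) = 23.3452
d((-7, 6), (8, -5)) = 18.6011
d((-7, 6), (15, 3)) = 22.2036
d((-7, 6), (0, -1)) = 9.8995
d((-7, 6), (-16, -13)) = 21.0238
d((8, -5), (15, 3)) = 10.6301
d((8, -5), (0, -1)) = 8.9443
d((8, -5), (-16, -13)) = 25.2982
d((15, 3), (0, -1)) = 15.5242
d((15, 3), (-16, -13)) = 34.8855
d((0, -1), (-16, -13)) = 20.0

Closest pair: (-17, 3) and (-20, 10) with distance 7.6158

The closest pair is (-17, 3) and (-20, 10) with Euclidean distance 7.6158. For 7 points, brute-force pairwise comparison is shown above. For large n, the divide-and-conquer algorithm (sort by x, recurse on halves, check the dividing strip) achieves O(n log n).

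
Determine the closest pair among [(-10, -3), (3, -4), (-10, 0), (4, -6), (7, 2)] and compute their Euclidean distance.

Computing all pairwise distances among 5 points:

d((-10, -3), (3, -4)) = 13.0384
d((-10, -3), (-10, 0)) = 3.0
d((-10, -3), (4, -6)) = 14.3178
d((-10, -3), (7, 2)) = 17.72
d((3, -4), (-10, 0)) = 13.6015
d((3, -4), (4, -6)) = 2.2361 <-- minimum
d((3, -4), (7, 2)) = 7.2111
d((-10, 0), (4, -6)) = 15.2315
d((-10, 0), (7, 2)) = 17.1172
d((4, -6), (7, 2)) = 8.544

Closest pair: (3, -4) and (4, -6) with distance 2.2361

The closest pair is (3, -4) and (4, -6) with Euclidean distance 2.2361. For 5 points, brute-force pairwise comparison is shown above. For large n, the divide-and-conquer algorithm (sort by x, recurse on halves, check the dividing strip) achieves O(n log n).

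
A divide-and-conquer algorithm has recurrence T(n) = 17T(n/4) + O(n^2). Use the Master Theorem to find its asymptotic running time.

Master Theorem for T(n) = 17T(n/4) + O(n^2):

a = 17, b = 4, c = 2
log_b(a) = log_4(17) = 2.0437

Case 1: c = 2 < log_4(17) = 2.0437
T(n) = O(n^(log_4 17))

For T(n) = 17T(n/4) + O(n^2): log_4(17) = 2.0437. This is Case 1 of the Master Theorem (c < log_b(a), work dominated by leaves), giving O(n^(log_4 17)).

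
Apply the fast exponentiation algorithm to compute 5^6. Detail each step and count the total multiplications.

Computing 5^6 by squaring (build up from 5^1; each line after the first costs one multiplication):

5^1 = 5
5^2 = (5^1)^2 = 5^2 = 25
5^3 = 5 * 5^2 = 5 * 25 = 125
5^6 = (5^3)^2 = 125^2 = 15625

Result: 15625
Multiplications needed: 3 (3 lines after 5^1)

5^6 = 15625. Using exponentiation by squaring, this requires 3 multiplications. The key idea: if the exponent is even, square the half-power; if odd, multiply by the base once.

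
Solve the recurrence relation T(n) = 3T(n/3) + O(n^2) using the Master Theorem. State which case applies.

Master Theorem for T(n) = 3T(n/3) + O(n^2):

a = 3, b = 3, c = 2
log_b(a) = log_3(3) = 1.0000

Case 3: c = 2 > log_3(3) = 1.0000
T(n) = O(n^2) = O(n^2)

For T(n) = 3T(n/3) + O(n^2): log_3(3) = 1.0000. This is Case 3 of the Master Theorem (c > log_b(a), work dominated by root), giving O(n^2).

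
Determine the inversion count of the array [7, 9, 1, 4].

Finding inversions in [7, 9, 1, 4]:

(0, 2): arr[0]=7 > arr[2]=1
(0, 3): arr[0]=7 > arr[3]=4
(1, 2): arr[1]=9 > arr[2]=1
(1, 3): arr[1]=9 > arr[3]=4

Total inversions: 4

The array has 4 inversion(s): (0,2), (0,3), (1,2), (1,3). Each pair (i,j) satisfies i < j and arr[i] > arr[j].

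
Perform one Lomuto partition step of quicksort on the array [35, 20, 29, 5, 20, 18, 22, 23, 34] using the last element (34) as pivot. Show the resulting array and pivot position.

Lomuto partition with pivot = 34:

Initial array: [35, 20, 29, 5, 20, 18, 22, 23, 34]

arr[0]=35 > 34: no swap
arr[1]=20 <= 34: swap with position 0, array becomes [20, 35, 29, 5, 20, 18, 22, 23, 34]
arr[2]=29 <= 34: swap with position 1, array becomes [20, 29, 35, 5, 20, 18, 22, 23, 34]
arr[3]=5 <= 34: swap with position 2, array becomes [20, 29, 5, 35, 20, 18, 22, 23, 34]
arr[4]=20 <= 34: swap with position 3, array becomes [20, 29, 5, 20, 35, 18, 22, 23, 34]
arr[5]=18 <= 34: swap with position 4, array becomes [20, 29, 5, 20, 18, 35, 22, 23, 34]
arr[6]=22 <= 34: swap with position 5, array becomes [20, 29, 5, 20, 18, 22, 35, 23, 34]
arr[7]=23 <= 34: swap with position 6, array becomes [20, 29, 5, 20, 18, 22, 23, 35, 34]

Place pivot at position 7: [20, 29, 5, 20, 18, 22, 23, 34, 35]
Pivot position: 7

After partitioning with pivot 34, the array becomes [20, 29, 5, 20, 18, 22, 23, 34, 35]. The pivot is placed at index 7. All elements to the left of the pivot are <= 34, and all elements to the right are > 34.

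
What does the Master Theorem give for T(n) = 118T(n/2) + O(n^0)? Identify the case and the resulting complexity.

Master Theorem for T(n) = 118T(n/2) + O(n^0):

a = 118, b = 2, c = 0
log_b(a) = log_2(118) = 6.8826

Case 1: c = 0 < log_2(118) = 6.8826
T(n) = O(n^(log_2 118))

For T(n) = 118T(n/2) + O(n^0): log_2(118) = 6.8826. This is Case 1 of the Master Theorem (c < log_b(a), work dominated by leaves), giving O(n^(log_2 118)).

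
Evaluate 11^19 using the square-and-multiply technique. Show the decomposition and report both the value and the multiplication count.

Computing 11^19 by squaring (build up from 11^1; each line after the first costs one multiplication):

11^1 = 11
11^2 = (11^1)^2 = 11^2 = 121
11^4 = (11^2)^2 = 121^2 = 14641
11^8 = (11^4)^2 = 14641^2 = 214358881
11^9 = 11 * 11^8 = 11 * 214358881 = 2357947691
11^18 = (11^9)^2 = 2357947691^2 = 5559917313492231481
11^19 = 11 * 11^18 = 11 * 5559917313492231481 = 61159090448414546291

Result: 61159090448414546291
Multiplications needed: 6 (6 lines after 11^1)

11^19 = 61159090448414546291. Using exponentiation by squaring, this requires 6 multiplications. The key idea: if the exponent is even, square the half-power; if odd, multiply by the base once.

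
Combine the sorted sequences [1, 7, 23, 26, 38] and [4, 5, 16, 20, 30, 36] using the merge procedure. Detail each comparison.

Merging process:

Compare 1 vs 4: take 1 from left. Merged: [1]
Compare 7 vs 4: take 4 from right. Merged: [1, 4]
Compare 7 vs 5: take 5 from right. Merged: [1, 4, 5]
Compare 7 vs 16: take 7 from left. Merged: [1, 4, 5, 7]
Compare 23 vs 16: take 16 from right. Merged: [1, 4, 5, 7, 16]
Compare 23 vs 20: take 20 from right. Merged: [1, 4, 5, 7, 16, 20]
Compare 23 vs 30: take 23 from left. Merged: [1, 4, 5, 7, 16, 20, 23]
Compare 26 vs 30: take 26 from left. Merged: [1, 4, 5, 7, 16, 20, 23, 26]
Compare 38 vs 30: take 30 from right. Merged: [1, 4, 5, 7, 16, 20, 23, 26, 30]
Compare 38 vs 36: take 36 from right. Merged: [1, 4, 5, 7, 16, 20, 23, 26, 30, 36]
Append remaining from left: [38]. Merged: [1, 4, 5, 7, 16, 20, 23, 26, 30, 36, 38]

Final merged array: [1, 4, 5, 7, 16, 20, 23, 26, 30, 36, 38]
Total comparisons: 10

The merged array is [1, 4, 5, 7, 16, 20, 23, 26, 30, 36, 38], requiring 10 comparisons. The merge step runs in O(n) time where n is the total number of elements.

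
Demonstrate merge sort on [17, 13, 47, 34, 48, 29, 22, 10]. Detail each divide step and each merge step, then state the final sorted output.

Merge sort trace:

Split: [17, 13, 47, 34, 48, 29, 22, 10] -> [17, 13, 47, 34] and [48, 29, 22, 10]
  Split: [17, 13, 47, 34] -> [17, 13] and [47, 34]
    Split: [17, 13] -> [17] and [13]
    Merge: [17] + [13] -> [13, 17]
    Split: [47, 34] -> [47] and [34]
    Merge: [47] + [34] -> [34, 47]
  Merge: [13, 17] + [34, 47] -> [13, 17, 34, 47]
  Split: [48, 29, 22, 10] -> [48, 29] and [22, 10]
    Split: [48, 29] -> [48] and [29]
    Merge: [48] + [29] -> [29, 48]
    Split: [22, 10] -> [22] and [10]
    Merge: [22] + [10] -> [10, 22]
  Merge: [29, 48] + [10, 22] -> [10, 22, 29, 48]
Merge: [13, 17, 34, 47] + [10, 22, 29, 48] -> [10, 13, 17, 22, 29, 34, 47, 48]

Final sorted array: [10, 13, 17, 22, 29, 34, 47, 48]

The merge sort proceeds by recursively splitting the array and merging sorted halves.
After all merges, the sorted array is [10, 13, 17, 22, 29, 34, 47, 48].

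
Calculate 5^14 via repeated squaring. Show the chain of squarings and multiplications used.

Computing 5^14 by squaring (build up from 5^1; each line after the first costs one multiplication):

5^1 = 5
5^2 = (5^1)^2 = 5^2 = 25
5^3 = 5 * 5^2 = 5 * 25 = 125
5^6 = (5^3)^2 = 125^2 = 15625
5^7 = 5 * 5^6 = 5 * 15625 = 78125
5^14 = (5^7)^2 = 78125^2 = 6103515625

Result: 6103515625
Multiplications needed: 5 (5 lines after 5^1)

5^14 = 6103515625. Using exponentiation by squaring, this requires 5 multiplications. The key idea: if the exponent is even, square the half-power; if odd, multiply by the base once.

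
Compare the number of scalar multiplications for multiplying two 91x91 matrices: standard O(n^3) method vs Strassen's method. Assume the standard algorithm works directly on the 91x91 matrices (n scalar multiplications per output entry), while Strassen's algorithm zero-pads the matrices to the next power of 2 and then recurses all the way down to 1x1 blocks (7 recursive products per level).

Matrix multiplication for 91x91 matrices:

Strassen's algorithm requires power-of-2 dimensions. Pad 91x91 to 128x128 (next power of 2).

Standard algorithm: 91^3 = 753571 multiplications
Strassen's algorithm: 7^(log2(128)) = 7^7 = 823543 multiplications
Difference: 753571 - 823543 = -69972 (Strassen uses MORE here due to padding overhead — for small or just-over-power-of-2 n, padding can outweigh the per-level savings)

Standard: 753571 multiplications (91^3). Strassen: 823543 multiplications (7^7, after padding to 128x128). Strassen reduces 8 recursive multiplications to 7 at each level.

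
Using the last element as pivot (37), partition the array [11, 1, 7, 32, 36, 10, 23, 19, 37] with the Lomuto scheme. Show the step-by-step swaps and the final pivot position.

Lomuto partition with pivot = 37:

Initial array: [11, 1, 7, 32, 36, 10, 23, 19, 37]

arr[0]=11 <= 37: swap with position 0, array becomes [11, 1, 7, 32, 36, 10, 23, 19, 37]
arr[1]=1 <= 37: swap with position 1, array becomes [11, 1, 7, 32, 36, 10, 23, 19, 37]
arr[2]=7 <= 37: swap with position 2, array becomes [11, 1, 7, 32, 36, 10, 23, 19, 37]
arr[3]=32 <= 37: swap with position 3, array becomes [11, 1, 7, 32, 36, 10, 23, 19, 37]
arr[4]=36 <= 37: swap with position 4, array becomes [11, 1, 7, 32, 36, 10, 23, 19, 37]
arr[5]=10 <= 37: swap with position 5, array becomes [11, 1, 7, 32, 36, 10, 23, 19, 37]
arr[6]=23 <= 37: swap with position 6, array becomes [11, 1, 7, 32, 36, 10, 23, 19, 37]
arr[7]=19 <= 37: swap with position 7, array becomes [11, 1, 7, 32, 36, 10, 23, 19, 37]

Place pivot at position 8: [11, 1, 7, 32, 36, 10, 23, 19, 37]
Pivot position: 8

After partitioning with pivot 37, the array becomes [11, 1, 7, 32, 36, 10, 23, 19, 37]. The pivot is placed at index 8. All elements to the left of the pivot are <= 37, and all elements to the right are > 37.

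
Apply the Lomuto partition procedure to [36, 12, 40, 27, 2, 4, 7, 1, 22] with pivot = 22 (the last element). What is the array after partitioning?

Lomuto partition with pivot = 22:

Initial array: [36, 12, 40, 27, 2, 4, 7, 1, 22]

arr[0]=36 > 22: no swap
arr[1]=12 <= 22: swap with position 0, array becomes [12, 36, 40, 27, 2, 4, 7, 1, 22]
arr[2]=40 > 22: no swap
arr[3]=27 > 22: no swap
arr[4]=2 <= 22: swap with position 1, array becomes [12, 2, 40, 27, 36, 4, 7, 1, 22]
arr[5]=4 <= 22: swap with position 2, array becomes [12, 2, 4, 27, 36, 40, 7, 1, 22]
arr[6]=7 <= 22: swap with position 3, array becomes [12, 2, 4, 7, 36, 40, 27, 1, 22]
arr[7]=1 <= 22: swap with position 4, array becomes [12, 2, 4, 7, 1, 40, 27, 36, 22]

Place pivot at position 5: [12, 2, 4, 7, 1, 22, 27, 36, 40]
Pivot position: 5

After partitioning with pivot 22, the array becomes [12, 2, 4, 7, 1, 22, 27, 36, 40]. The pivot is placed at index 5. All elements to the left of the pivot are <= 22, and all elements to the right are > 22.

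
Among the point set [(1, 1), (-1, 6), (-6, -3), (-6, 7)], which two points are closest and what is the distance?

Computing all pairwise distances among 4 points:

d((1, 1), (-1, 6)) = 5.3852
d((1, 1), (-6, -3)) = 8.0623
d((1, 1), (-6, 7)) = 9.2195
d((-1, 6), (-6, -3)) = 10.2956
d((-1, 6), (-6, 7)) = 5.099 <-- minimum
d((-6, -3), (-6, 7)) = 10.0

Closest pair: (-1, 6) and (-6, 7) with distance 5.099

The closest pair is (-1, 6) and (-6, 7) with Euclidean distance 5.099. For 4 points, brute-force pairwise comparison is shown above. For large n, the divide-and-conquer algorithm (sort by x, recurse on halves, check the dividing strip) achieves O(n log n).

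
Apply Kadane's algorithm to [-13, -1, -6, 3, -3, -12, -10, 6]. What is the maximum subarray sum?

Using Kadane's algorithm on [-13, -1, -6, 3, -3, -12, -10, 6]:

Scanning through the array:
Position 1 (value -1): max_ending_here = -1, max_so_far = -1
Position 2 (value -6): max_ending_here = -6, max_so_far = -1
Position 3 (value 3): max_ending_here = 3, max_so_far = 3
Position 4 (value -3): max_ending_here = 0, max_so_far = 3
Position 5 (value -12): max_ending_here = -12, max_so_far = 3
Position 6 (value -10): max_ending_here = -10, max_so_far = 3
Position 7 (value 6): max_ending_here = 6, max_so_far = 6

Maximum subarray: [6]
Maximum sum: 6

The maximum subarray is [6] with sum 6. This subarray runs from index 7 to index 7.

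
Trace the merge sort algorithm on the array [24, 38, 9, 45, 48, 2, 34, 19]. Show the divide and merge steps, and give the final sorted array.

Merge sort trace:

Split: [24, 38, 9, 45, 48, 2, 34, 19] -> [24, 38, 9, 45] and [48, 2, 34, 19]
  Split: [24, 38, 9, 45] -> [24, 38] and [9, 45]
    Split: [24, 38] -> [24] and [38]
    Merge: [24] + [38] -> [24, 38]
    Split: [9, 45] -> [9] and [45]
    Merge: [9] + [45] -> [9, 45]
  Merge: [24, 38] + [9, 45] -> [9, 24, 38, 45]
  Split: [48, 2, 34, 19] -> [48, 2] and [34, 19]
    Split: [48, 2] -> [48] and [2]
    Merge: [48] + [2] -> [2, 48]
    Split: [34, 19] -> [34] and [19]
    Merge: [34] + [19] -> [19, 34]
  Merge: [2, 48] + [19, 34] -> [2, 19, 34, 48]
Merge: [9, 24, 38, 45] + [2, 19, 34, 48] -> [2, 9, 19, 24, 34, 38, 45, 48]

Final sorted array: [2, 9, 19, 24, 34, 38, 45, 48]

The merge sort proceeds by recursively splitting the array and merging sorted halves.
After all merges, the sorted array is [2, 9, 19, 24, 34, 38, 45, 48].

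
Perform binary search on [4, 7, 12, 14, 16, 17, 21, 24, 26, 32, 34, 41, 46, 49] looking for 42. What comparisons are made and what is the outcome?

Binary search for 42 in [4, 7, 12, 14, 16, 17, 21, 24, 26, 32, 34, 41, 46, 49]:

lo=0, hi=13, mid=6, arr[mid]=21 -> 21 < 42, search right half
lo=7, hi=13, mid=10, arr[mid]=34 -> 34 < 42, search right half
lo=11, hi=13, mid=12, arr[mid]=46 -> 46 > 42, search left half
lo=11, hi=11, mid=11, arr[mid]=41 -> 41 < 42, search right half
lo=12 > hi=11, target 42 not found

Binary search determines that 42 is not in the array after 4 comparisons. The search space was exhausted without finding the target.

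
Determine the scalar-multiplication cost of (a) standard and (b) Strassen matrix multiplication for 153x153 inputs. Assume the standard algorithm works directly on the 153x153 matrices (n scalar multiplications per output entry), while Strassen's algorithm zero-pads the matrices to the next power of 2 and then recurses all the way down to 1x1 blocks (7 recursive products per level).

Matrix multiplication for 153x153 matrices:

Strassen's algorithm requires power-of-2 dimensions. Pad 153x153 to 256x256 (next power of 2).

Standard algorithm: 153^3 = 3581577 multiplications
Strassen's algorithm: 7^(log2(256)) = 7^8 = 5764801 multiplications
Difference: 3581577 - 5764801 = -2183224 (Strassen uses MORE here due to padding overhead — for small or just-over-power-of-2 n, padding can outweigh the per-level savings)

Standard: 3581577 multiplications (153^3). Strassen: 5764801 multiplications (7^8, after padding to 256x256). Strassen reduces 8 recursive multiplications to 7 at each level.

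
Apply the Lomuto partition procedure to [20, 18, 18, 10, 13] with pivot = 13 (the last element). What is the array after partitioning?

Lomuto partition with pivot = 13:

Initial array: [20, 18, 18, 10, 13]

arr[0]=20 > 13: no swap
arr[1]=18 > 13: no swap
arr[2]=18 > 13: no swap
arr[3]=10 <= 13: swap with position 0, array becomes [10, 18, 18, 20, 13]

Place pivot at position 1: [10, 13, 18, 20, 18]
Pivot position: 1

After partitioning with pivot 13, the array becomes [10, 13, 18, 20, 18]. The pivot is placed at index 1. All elements to the left of the pivot are <= 13, and all elements to the right are > 13.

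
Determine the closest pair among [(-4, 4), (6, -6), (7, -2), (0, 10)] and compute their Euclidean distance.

Computing all pairwise distances among 4 points:

d((-4, 4), (6, -6)) = 14.1421
d((-4, 4), (7, -2)) = 12.53
d((-4, 4), (0, 10)) = 7.2111
d((6, -6), (7, -2)) = 4.1231 <-- minimum
d((6, -6), (0, 10)) = 17.088
d((7, -2), (0, 10)) = 13.8924

Closest pair: (6, -6) and (7, -2) with distance 4.1231

The closest pair is (6, -6) and (7, -2) with Euclidean distance 4.1231. For 4 points, brute-force pairwise comparison is shown above. For large n, the divide-and-conquer algorithm (sort by x, recurse on halves, check the dividing strip) achieves O(n log n).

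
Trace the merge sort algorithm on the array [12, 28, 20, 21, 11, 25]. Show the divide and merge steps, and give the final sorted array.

Merge sort trace:

Split: [12, 28, 20, 21, 11, 25] -> [12, 28, 20] and [21, 11, 25]
  Split: [12, 28, 20] -> [12] and [28, 20]
    Split: [28, 20] -> [28] and [20]
    Merge: [28] + [20] -> [20, 28]
  Merge: [12] + [20, 28] -> [12, 20, 28]
  Split: [21, 11, 25] -> [21] and [11, 25]
    Split: [11, 25] -> [11] and [25]
    Merge: [11] + [25] -> [11, 25]
  Merge: [21] + [11, 25] -> [11, 21, 25]
Merge: [12, 20, 28] + [11, 21, 25] -> [11, 12, 20, 21, 25, 28]

Final sorted array: [11, 12, 20, 21, 25, 28]

The merge sort proceeds by recursively splitting the array and merging sorted halves.
After all merges, the sorted array is [11, 12, 20, 21, 25, 28].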